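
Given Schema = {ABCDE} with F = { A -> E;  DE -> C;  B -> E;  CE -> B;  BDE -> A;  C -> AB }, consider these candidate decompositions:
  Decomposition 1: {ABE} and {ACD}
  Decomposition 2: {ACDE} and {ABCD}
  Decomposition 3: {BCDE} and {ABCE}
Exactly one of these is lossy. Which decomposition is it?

Decomposition 1

Decomposition 1: common = {A}, closure = {AE} → lossy.
Decomposition 2: common = {ACD}, closure = {ABCDE} → lossless.
Decomposition 3: common = {BCE}, closure = {ABCE} → lossless.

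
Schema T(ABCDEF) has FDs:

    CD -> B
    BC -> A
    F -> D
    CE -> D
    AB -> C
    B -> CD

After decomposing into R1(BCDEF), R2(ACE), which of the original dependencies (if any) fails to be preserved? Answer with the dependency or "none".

BC -> A

Check BC → A: no single fragment contains all of {ABC}, and the restricted closure of {BC} across the fragments never reaches {A}.
CD → B is preserved.
F → D is preserved.
CE → D is preserved.
AB → C is preserved.
B → CD is preserved.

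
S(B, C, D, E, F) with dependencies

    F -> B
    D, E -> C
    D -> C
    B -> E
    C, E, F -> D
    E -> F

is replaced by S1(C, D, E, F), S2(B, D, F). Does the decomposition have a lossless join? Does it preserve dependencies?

Lossless test: (D, F)⁺ = {B, C, D, E, F}, which contains all of one fragment — lossless.
Dependency preservation: B → E is not contained in any single fragment, but the restricted closure of its left-hand side across the fragments still reaches the right-hand side; the remaining FDs each lie inside some fragment. All dependencies are preserved.

lossless and dependency-preserving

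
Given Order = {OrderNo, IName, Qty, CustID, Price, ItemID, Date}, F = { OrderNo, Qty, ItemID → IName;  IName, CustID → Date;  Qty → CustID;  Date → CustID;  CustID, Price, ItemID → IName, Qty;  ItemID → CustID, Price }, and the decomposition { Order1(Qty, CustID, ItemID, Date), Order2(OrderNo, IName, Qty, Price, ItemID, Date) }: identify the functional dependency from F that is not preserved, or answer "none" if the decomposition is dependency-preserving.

Check IName, CustID → Date: no single fragment contains all of {IName, CustID, Date}, and the restricted closure of {IName, CustID} across the fragments never reaches {Date}.
OrderNo, Qty, ItemID → IName is preserved.
Qty → CustID is preserved.
Date → CustID is preserved.
CustID, Price, ItemID → IName, Qty is preserved.
ItemID → CustID, Price is preserved.

IName, CustID → Date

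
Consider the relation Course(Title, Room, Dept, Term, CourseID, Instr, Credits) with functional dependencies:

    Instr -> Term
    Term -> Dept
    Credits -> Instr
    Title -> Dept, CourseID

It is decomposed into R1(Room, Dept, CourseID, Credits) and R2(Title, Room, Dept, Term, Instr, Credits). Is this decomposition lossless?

No

Common attributes: R1 ∩ R2 = {Room, Dept, Credits}.
Closure of {Room, Dept, Credits}: Credits → Instr applies, adding Instr; Instr → Term applies, adding Term. So (Room, Dept, Credits)⁺ = {Room, Dept, Term, Instr, Credits}.
The closure contains neither all of R1 = {Room, Dept, CourseID, Credits} nor all of R2 = {Title, Room, Dept, Term, Instr, Credits}, so the common attributes are not a superkey of either fragment. The join is lossy.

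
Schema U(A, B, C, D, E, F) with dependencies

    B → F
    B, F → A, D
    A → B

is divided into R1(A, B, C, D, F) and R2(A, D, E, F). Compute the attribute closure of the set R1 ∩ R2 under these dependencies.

R1 ∩ R2 = {A, D, F}.
A → B applies, adding B
Closure: {A, B, D, F}.

A, B, D, F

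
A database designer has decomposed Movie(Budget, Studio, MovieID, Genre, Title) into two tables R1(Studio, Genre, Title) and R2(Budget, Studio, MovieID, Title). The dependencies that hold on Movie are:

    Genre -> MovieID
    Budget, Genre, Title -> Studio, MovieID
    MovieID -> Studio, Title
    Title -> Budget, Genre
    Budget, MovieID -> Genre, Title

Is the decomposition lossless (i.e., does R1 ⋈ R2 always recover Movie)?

Common attributes: R1 ∩ R2 = {Studio, Title}.
Closure of {Studio, Title}: Title → Budget, Genre applies, adding Budget, Genre; Genre → MovieID applies, adding MovieID. So (Studio, Title)⁺ = {Budget, Studio, MovieID, Genre, Title}.
This closure contains every attribute of R1, so R1 ∩ R2 → R1. The join is lossless.

Yes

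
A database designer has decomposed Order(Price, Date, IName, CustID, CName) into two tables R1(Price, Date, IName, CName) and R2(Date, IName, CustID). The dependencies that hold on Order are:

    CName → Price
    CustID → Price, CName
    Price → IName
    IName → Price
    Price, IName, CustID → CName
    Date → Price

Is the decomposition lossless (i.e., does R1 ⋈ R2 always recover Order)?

No

Common attributes: R1 ∩ R2 = {Date, IName}.
Closure of {Date, IName}: IName → Price applies, adding Price. So (Date, IName)⁺ = {Price, Date, IName}.
The closure contains neither all of R1 = {Price, Date, IName, CName} nor all of R2 = {Date, IName, CustID}, so the common attributes are not a superkey of either fragment. The join is lossy.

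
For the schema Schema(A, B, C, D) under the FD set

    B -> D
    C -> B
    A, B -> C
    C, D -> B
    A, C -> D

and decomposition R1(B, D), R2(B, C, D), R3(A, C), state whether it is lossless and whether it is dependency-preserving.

lossless but not dependency-preserving

Lossless test (chase): Rows 2 and 3 agree on C; apply C→B and equate their B entries. Rows 1 and 3 agree on B; apply B→D and equate their D entries. Row 3 is now all distinguished symbols — the join is lossless.
Dependency preservation: the restricted closure of {A, B} across the fragments never reaches {C}, so A, B → C cannot be enforced without a join — not preserved.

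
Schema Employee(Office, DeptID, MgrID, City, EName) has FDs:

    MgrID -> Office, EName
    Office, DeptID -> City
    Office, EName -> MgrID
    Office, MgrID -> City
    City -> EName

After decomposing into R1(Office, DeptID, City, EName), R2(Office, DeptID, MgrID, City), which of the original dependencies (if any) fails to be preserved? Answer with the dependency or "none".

none

MgrID → Office, EName: restricted closure across fragments reaches Office, EName.
Office, DeptID → City lies within R1.
Office, EName → MgrID: restricted closure across fragments reaches MgrID.
Office, MgrID → City lies within R2.
City → EName lies within R1.
Every dependency is enforceable on the fragments, so the decomposition is dependency-preserving.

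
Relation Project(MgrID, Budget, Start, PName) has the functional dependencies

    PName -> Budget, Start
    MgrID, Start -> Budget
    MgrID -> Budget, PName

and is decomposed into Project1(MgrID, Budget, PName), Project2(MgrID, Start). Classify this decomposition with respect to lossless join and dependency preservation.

Lossless test: (MgrID)⁺ = {MgrID, Budget, Start, PName}, which contains all of one fragment — lossless.
Dependency preservation: the restricted closure of {PName} across the fragments never reaches {Budget, Start}, so PName → Budget, Start cannot be enforced without a join — not preserved.

lossless but not dependency-preserving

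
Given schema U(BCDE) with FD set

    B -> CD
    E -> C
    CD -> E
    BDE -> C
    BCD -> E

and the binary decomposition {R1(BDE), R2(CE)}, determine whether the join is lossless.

Yes

Common attributes: R1 ∩ R2 = {E}.
Closure of {E}: E → C applies, adding C. So (E)⁺ = {CE}.
This closure contains every attribute of R2, so R1 ∩ R2 → R2. The join is lossless.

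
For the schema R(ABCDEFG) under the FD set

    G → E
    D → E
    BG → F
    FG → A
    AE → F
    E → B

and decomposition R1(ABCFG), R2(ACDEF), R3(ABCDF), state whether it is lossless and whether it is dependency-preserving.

lossy and not dependency-preserving

Lossless test (chase): Rows 2 and 3 agree on D; apply D→E and equate their E entries. Rows 2 and 3 agree on E; apply E→B and equate their B entries. No row becomes fully distinguished — the join is lossy.
Dependency preservation: the restricted closure of {G} across the fragments never reaches {E}, so G → E cannot be enforced without a join — not preserved.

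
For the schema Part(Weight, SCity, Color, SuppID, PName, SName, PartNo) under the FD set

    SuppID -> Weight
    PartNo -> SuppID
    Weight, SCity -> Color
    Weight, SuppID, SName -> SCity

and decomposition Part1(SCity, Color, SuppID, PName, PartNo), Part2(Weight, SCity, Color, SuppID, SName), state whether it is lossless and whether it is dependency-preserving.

lossy but dependency-preserving

Lossless test: (SCity, Color, SuppID)⁺ = {Weight, SCity, Color, SuppID}, which is a superkey of neither fragment — lossy.
Dependency preservation: every FD's attributes lie within a single fragment, so each can be enforced locally — preserved.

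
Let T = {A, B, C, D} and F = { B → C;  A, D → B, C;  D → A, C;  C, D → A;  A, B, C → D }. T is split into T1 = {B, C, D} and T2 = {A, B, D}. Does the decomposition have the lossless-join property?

Yes

Common attributes: T1 ∩ T2 = {B, D}.
Closure of {B, D}: B → C applies, adding C; D → A, C applies, adding A. So (B, D)⁺ = {A, B, C, D}.
This closure contains every attribute of T1, so T1 ∩ T2 → T1. The join is lossless.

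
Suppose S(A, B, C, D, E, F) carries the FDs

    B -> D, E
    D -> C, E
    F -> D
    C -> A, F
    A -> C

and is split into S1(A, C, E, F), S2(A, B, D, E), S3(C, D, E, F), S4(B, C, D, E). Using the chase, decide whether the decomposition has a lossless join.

Chase test. Columns are A, B, C, D, E, F; row i has aⱼ where attribute j ∈ Si, else bᵢⱼ.
Initial tableau (one row per fragment):
  row 1: a1 b12 a3 b14 a5 a6
  row 2: a1 a2 b23 a4 a5 b26
  row 3: b31 b32 a3 a4 a5 a6
  row 4: b41 a2 a3 a4 a5 b46
Rows 2 and 3 agree on D; apply D→C, E and equate their C, E entries.
Rows 1 and 3 agree on F; apply F→D and equate their D entries.
Rows 1 and 2 agree on C; apply C→A, F and equate their A, F entries.
Rows 1 and 3 agree on C; apply C→A, F and equate their A, F entries.
Rows 1 and 4 agree on C; apply C→A, F and equate their A, F entries.
Row 2 is now all distinguished symbols — the join is lossless.

Yes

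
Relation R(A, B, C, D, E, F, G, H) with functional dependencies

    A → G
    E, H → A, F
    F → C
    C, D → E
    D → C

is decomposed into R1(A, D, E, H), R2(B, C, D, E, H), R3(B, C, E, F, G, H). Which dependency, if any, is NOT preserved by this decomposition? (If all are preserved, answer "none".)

A → G

Check A → G: no single fragment contains all of {A, G}, and the restricted closure of {A} across the fragments never reaches {G}.
E, H → A, F is preserved.
F → C is preserved.
C, D → E is preserved.
D → C is preserved.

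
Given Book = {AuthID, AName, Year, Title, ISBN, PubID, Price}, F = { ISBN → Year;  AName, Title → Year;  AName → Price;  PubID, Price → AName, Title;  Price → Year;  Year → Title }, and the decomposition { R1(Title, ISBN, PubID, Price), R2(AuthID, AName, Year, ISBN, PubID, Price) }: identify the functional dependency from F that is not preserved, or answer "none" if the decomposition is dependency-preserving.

Year → Title

Check Year → Title: no single fragment contains all of {Year, Title}, and the restricted closure of {Year} across the fragments never reaches {Title}.
ISBN → Year is preserved.
AName, Title → Year is preserved.
AName → Price is preserved.
PubID, Price → AName, Title is preserved.
Price → Year is preserved.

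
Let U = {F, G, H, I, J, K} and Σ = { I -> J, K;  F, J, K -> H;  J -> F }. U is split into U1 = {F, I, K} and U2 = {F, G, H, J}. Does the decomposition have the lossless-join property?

Common attributes: U1 ∩ U2 = {F}.
No dependency enlarges {F}, so (F)⁺ = {F}.
The closure contains neither all of U1 = {F, I, K} nor all of U2 = {F, G, H, J}, so the common attributes are not a superkey of either fragment. The join is lossy.

No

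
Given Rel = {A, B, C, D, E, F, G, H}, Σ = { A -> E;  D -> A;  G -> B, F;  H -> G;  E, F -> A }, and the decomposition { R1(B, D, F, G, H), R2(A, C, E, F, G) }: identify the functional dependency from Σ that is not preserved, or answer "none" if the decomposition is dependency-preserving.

Check D → A: no single fragment contains all of {A, D}, and the restricted closure of {D} across the fragments never reaches {A}.
A → E is preserved.
G → B, F is preserved.
H → G is preserved.
E, F → A is preserved.

D -> A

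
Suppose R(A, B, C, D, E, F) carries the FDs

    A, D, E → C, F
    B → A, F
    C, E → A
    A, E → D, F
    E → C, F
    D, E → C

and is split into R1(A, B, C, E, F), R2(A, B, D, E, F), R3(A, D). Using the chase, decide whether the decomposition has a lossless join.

Yes

Chase test. Columns are A, B, C, D, E, F; row i has aⱼ where attribute j ∈ Ri, else bᵢⱼ.
Initial tableau (one row per fragment):
  row 1: a1 a2 a3 b14 a5 a6
  row 2: a1 a2 b23 a4 a5 a6
  row 3: a1 b32 b33 a4 b35 b36
Rows 1 and 2 agree on A, E; apply A, E→D, F and equate their D, F entries.
Rows 1 and 2 agree on E; apply E→C, F and equate their C, F entries.
Row 1 is now all distinguished symbols — the join is lossless.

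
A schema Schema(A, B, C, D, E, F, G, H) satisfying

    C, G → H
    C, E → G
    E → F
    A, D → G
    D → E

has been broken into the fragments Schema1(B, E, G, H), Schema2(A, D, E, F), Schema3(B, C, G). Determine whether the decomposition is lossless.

Chase test. Columns are A, B, C, D, E, F, G, H; row i has aⱼ where attribute j ∈ Schemai, else bᵢⱼ.
Initial tableau (one row per fragment):
  row 1: b11 a2 b13 b14 a5 b16 a7 a8
  row 2: a1 b22 b23 a4 a5 a6 b27 b28
  row 3: b31 a2 a3 b34 b35 b36 a7 b38
Rows 1 and 2 agree on E; apply E→F and equate their F entries.
No row becomes fully distinguished — the join is lossy.

No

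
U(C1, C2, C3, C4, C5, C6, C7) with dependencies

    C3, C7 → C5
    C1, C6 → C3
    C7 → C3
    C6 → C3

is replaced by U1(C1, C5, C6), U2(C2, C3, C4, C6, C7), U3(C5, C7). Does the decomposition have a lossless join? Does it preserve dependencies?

lossy but dependency-preserving

Lossless test (chase): Rows 2 and 3 agree on C7; apply C7→C3 and equate their C3 entries. Rows 1 and 2 agree on C6; apply C6→C3 and equate their C3 entries. Rows 2 and 3 agree on C3, C7; apply C3, C7→C5 and equate their C5 entries. No row becomes fully distinguished — the join is lossy.
Dependency preservation: C3, C7 → C5; C1, C6 → C3 are not contained in any single fragment, but the restricted closure of each left-hand side across the fragments still reaches the right-hand side; the remaining FDs each lie inside some fragment. All dependencies are preserved.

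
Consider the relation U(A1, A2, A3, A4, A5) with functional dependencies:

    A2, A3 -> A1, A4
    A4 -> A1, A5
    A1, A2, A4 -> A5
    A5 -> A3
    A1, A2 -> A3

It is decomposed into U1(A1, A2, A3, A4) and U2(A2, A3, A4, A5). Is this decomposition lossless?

Common attributes: U1 ∩ U2 = {A2, A3, A4}.
Closure of {A2, A3, A4}: A2, A3 → A1, A4 applies, adding A1; A4 → A1, A5 applies, adding A5. So (A2, A3, A4)⁺ = {A1, A2, A3, A4, A5}.
This closure contains every attribute of U1, so U1 ∩ U2 → U1. The join is lossless.

Yes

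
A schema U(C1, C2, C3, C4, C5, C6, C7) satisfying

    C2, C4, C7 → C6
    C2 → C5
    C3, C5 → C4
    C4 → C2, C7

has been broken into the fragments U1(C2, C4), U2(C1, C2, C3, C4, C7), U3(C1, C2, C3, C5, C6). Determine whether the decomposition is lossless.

Chase test. Columns are C1, C2, C3, C4, C5, C6, C7; row i has aⱼ where attribute j ∈ Ui, else bᵢⱼ.
Initial tableau (one row per fragment):
  row 1: b11 a2 b13 a4 b15 b16 b17
  row 2: a1 a2 a3 a4 b25 b26 a7
  row 3: a1 a2 a3 b34 a5 a6 b37
Rows 1 and 2 agree on C2; apply C2→C5 and equate their C5 entries.
Rows 1 and 3 agree on C2; apply C2→C5 and equate their C5 entries.
Rows 2 and 3 agree on C3, C5; apply C3, C5→C4 and equate their C4 entries.
Rows 1 and 2 agree on C4; apply C4→C2, C7 and equate their C2, C7 entries.
Rows 1 and 3 agree on C4; apply C4→C2, C7 and equate their C2, C7 entries.
Rows 1 and 2 agree on C2, C4, C7; apply C2, C4, C7→C6 and equate their C6 entries.
Rows 1 and 3 agree on C2, C4, C7; apply C2, C4, C7→C6 and equate their C6 entries.
Row 2 is now all distinguished symbols — the join is lossless.

Yes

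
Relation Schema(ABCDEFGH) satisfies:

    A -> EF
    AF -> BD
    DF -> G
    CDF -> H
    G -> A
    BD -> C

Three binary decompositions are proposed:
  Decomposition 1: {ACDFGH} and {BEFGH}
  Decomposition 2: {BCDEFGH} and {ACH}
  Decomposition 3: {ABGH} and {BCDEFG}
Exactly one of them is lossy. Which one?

Decomposition 2

Decomposition 1: common = {FGH}, closure = {ABCDEFGH} → lossless.
Decomposition 2: common = {CH}, closure = {CH} → lossy.
Decomposition 3: common = {BG}, closure = {ABCDEFGH} → lossless.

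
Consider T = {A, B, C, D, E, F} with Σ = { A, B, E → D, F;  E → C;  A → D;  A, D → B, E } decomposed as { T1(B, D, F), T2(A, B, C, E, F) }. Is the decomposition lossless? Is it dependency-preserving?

lossy and not dependency-preserving

Lossless test: (B, F)⁺ = {B, F}, which is a superkey of neither fragment — lossy.
Dependency preservation: the restricted closure of {A, B, E} across the fragments never reaches {D, F}, so A, B, E → D, F cannot be enforced without a join — not preserved.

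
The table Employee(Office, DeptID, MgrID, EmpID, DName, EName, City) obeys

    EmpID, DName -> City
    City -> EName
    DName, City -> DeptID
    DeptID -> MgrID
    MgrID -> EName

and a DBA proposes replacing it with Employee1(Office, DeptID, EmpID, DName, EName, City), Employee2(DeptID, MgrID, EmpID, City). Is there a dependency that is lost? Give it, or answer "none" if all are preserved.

MgrID -> EName

Check MgrID → EName: no single fragment contains all of {MgrID, EName}, and the restricted closure of {MgrID} across the fragments never reaches {EName}.
EmpID, DName → City is preserved.
City → EName is preserved.
DName, City → DeptID is preserved.
DeptID → MgrID is preserved.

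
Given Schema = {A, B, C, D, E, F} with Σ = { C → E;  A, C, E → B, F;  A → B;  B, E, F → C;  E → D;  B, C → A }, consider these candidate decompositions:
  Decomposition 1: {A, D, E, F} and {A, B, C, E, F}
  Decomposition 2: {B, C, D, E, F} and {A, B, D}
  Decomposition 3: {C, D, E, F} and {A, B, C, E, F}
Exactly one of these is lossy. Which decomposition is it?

Decomposition 2

Decomposition 1: common = {A, E, F}, closure = {A, B, C, D, E, F} → lossless.
Decomposition 2: common = {B, D}, closure = {B, D} → lossy.
Decomposition 3: common = {C, E, F}, closure = {C, D, E, F} → lossless.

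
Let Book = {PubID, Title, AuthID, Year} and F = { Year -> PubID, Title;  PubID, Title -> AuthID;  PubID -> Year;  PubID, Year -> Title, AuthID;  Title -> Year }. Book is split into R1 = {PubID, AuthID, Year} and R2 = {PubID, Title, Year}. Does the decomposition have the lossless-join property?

Common attributes: R1 ∩ R2 = {PubID, Year}.
Closure of {PubID, Year}: Year → PubID, Title applies, adding Title; PubID, Title → AuthID applies, adding AuthID. So (PubID, Year)⁺ = {PubID, Title, AuthID, Year}.
This closure contains every attribute of R1, so R1 ∩ R2 → R1. The join is lossless.

Yes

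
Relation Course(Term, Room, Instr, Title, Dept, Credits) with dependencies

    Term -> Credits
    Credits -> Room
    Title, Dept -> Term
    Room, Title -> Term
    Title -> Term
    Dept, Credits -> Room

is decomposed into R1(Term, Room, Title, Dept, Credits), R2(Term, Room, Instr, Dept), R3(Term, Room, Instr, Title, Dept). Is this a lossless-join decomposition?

Yes

Chase test. Columns are Term, Room, Instr, Title, Dept, Credits; row i has aⱼ where attribute j ∈ Ri, else bᵢⱼ.
Initial tableau (one row per fragment):
  row 1: a1 a2 b13 a4 a5 a6
  row 2: a1 a2 a3 b24 a5 b26
  row 3: a1 a2 a3 a4 a5 b36
Rows 1 and 2 agree on Term; apply Term→Credits and equate their Credits entries.
Rows 1 and 3 agree on Term; apply Term→Credits and equate their Credits entries.
Row 3 is now all distinguished symbols — the join is lossless.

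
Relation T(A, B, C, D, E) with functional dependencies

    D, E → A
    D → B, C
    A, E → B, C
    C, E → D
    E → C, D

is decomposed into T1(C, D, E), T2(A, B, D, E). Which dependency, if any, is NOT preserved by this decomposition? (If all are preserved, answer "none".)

none

D, E → A lies within T2.
D → B, C: restricted closure across fragments reaches B, C.
A, E → B, C: restricted closure across fragments reaches B, C.
C, E → D lies within T1.
E → C, D lies within T1.
Every dependency is enforceable on the fragments, so the decomposition is dependency-preserving.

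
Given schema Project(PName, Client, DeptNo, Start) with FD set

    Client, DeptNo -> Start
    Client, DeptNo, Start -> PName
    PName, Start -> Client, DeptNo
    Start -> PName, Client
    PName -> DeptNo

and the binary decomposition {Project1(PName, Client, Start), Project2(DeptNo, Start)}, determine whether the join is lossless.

Common attributes: Project1 ∩ Project2 = {Start}.
Closure of {Start}: Start → PName, Client applies, adding PName, Client; PName → DeptNo applies, adding DeptNo. So (Start)⁺ = {PName, Client, DeptNo, Start}.
This closure contains every attribute of Project1, so Project1 ∩ Project2 → Project1. The join is lossless.

Yes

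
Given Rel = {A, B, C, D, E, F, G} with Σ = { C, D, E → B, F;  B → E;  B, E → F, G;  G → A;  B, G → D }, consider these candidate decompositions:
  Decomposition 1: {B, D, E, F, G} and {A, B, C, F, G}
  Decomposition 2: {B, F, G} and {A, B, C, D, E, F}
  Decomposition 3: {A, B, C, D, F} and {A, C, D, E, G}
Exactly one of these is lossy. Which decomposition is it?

Decomposition 1: common = {B, F, G}, closure = {A, B, D, E, F, G} → lossless.
Decomposition 2: common = {B, F}, closure = {A, B, D, E, F, G} → lossless.
Decomposition 3: common = {A, C, D}, closure = {A, C, D} → lossy.

Decomposition 3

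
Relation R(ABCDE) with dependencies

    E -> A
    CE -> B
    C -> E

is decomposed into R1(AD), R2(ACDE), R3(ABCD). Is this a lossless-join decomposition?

Yes

Chase test. Columns are ABCDE; row i has aⱼ where attribute j ∈ Ri, else bᵢⱼ.
Initial tableau (one row per fragment):
  row 1: a1 b12 b13 a4 b15
  row 2: a1 b22 a3 a4 a5
  row 3: a1 a2 a3 a4 b35
Rows 2 and 3 agree on C; apply C→E and equate their E entries.
Rows 2 and 3 agree on CE; apply CE→B and equate their B entries.
Row 2 is now all distinguished symbols — the join is lossless.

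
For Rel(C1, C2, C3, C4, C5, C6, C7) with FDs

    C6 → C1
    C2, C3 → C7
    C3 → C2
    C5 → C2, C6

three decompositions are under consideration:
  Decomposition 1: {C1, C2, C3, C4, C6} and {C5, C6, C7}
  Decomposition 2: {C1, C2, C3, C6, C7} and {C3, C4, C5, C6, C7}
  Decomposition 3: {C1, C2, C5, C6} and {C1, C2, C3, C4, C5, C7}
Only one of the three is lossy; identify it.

Decomposition 1

Decomposition 1: common = {C6}, closure = {C1, C6} → lossy.
Decomposition 2: common = {C3, C6, C7}, closure = {C1, C2, C3, C6, C7} → lossless.
Decomposition 3: common = {C1, C2, C5}, closure = {C1, C2, C5, C6} → lossless.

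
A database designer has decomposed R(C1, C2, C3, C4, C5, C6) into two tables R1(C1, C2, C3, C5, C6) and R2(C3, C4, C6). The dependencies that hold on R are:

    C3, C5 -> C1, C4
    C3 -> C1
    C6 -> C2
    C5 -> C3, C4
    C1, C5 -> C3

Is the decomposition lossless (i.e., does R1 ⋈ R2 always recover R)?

No

Common attributes: R1 ∩ R2 = {C3, C6}.
Closure of {C3, C6}: C3 → C1 applies, adding C1; C6 → C2 applies, adding C2. So (C3, C6)⁺ = {C1, C2, C3, C6}.
The closure contains neither all of R1 = {C1, C2, C3, C5, C6} nor all of R2 = {C3, C4, C6}, so the common attributes are not a superkey of either fragment. The join is lossy.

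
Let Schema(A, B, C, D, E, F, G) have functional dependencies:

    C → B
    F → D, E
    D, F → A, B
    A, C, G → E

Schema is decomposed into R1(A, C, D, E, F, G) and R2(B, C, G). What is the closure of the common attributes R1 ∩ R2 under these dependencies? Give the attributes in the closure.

R1 ∩ R2 = {C, G}.
C → B applies, adding B
Closure: {B, C, G}.

B, C, G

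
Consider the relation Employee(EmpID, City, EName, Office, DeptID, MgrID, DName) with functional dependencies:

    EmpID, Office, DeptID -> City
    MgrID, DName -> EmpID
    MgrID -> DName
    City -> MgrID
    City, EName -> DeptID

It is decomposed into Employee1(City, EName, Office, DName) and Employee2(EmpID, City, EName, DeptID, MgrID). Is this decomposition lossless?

Common attributes: Employee1 ∩ Employee2 = {City, EName}.
Closure of {City, EName}: City → MgrID applies, adding MgrID; City, EName → DeptID applies, adding DeptID; MgrID → DName applies, adding DName; MgrID, DName → EmpID applies, adding EmpID. So (City, EName)⁺ = {EmpID, City, EName, DeptID, MgrID, DName}.
This closure contains every attribute of Employee2, so Employee1 ∩ Employee2 → Employee2. The join is lossless.

Yes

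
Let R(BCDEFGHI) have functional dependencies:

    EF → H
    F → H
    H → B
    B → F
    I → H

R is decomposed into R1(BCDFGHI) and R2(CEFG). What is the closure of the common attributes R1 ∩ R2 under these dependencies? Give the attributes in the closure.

BCFGH

R1 ∩ R2 = {CFG}.
F → H applies, adding H
H → B applies, adding B
Closure: {BCFGH}.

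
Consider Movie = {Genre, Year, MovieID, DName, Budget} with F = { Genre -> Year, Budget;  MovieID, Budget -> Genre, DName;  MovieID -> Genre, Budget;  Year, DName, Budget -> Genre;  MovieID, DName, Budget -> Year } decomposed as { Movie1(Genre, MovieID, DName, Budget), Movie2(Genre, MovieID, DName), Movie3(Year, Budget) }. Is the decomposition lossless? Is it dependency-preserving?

Lossless test (chase): Rows 1 and 2 agree on Genre; apply Genre→Year, Budget and equate their Year, Budget entries. No row becomes fully distinguished — the join is lossy.
Dependency preservation: the restricted closure of {Genre} across the fragments never reaches {Year, Budget}, so Genre → Year, Budget cannot be enforced without a join — not preserved.

lossy and not dependency-preserving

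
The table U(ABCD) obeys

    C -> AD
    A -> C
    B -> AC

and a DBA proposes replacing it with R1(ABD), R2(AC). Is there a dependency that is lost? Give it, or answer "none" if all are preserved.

none

C → AD: restricted closure across fragments reaches AD.
A → C lies within R2.
B → AC: restricted closure across fragments reaches AC.
Every dependency is enforceable on the fragments, so the decomposition is dependency-preserving.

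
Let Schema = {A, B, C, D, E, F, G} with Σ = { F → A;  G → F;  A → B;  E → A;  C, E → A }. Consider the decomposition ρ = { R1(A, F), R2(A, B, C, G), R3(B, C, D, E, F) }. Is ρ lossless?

Chase test. Columns are A, B, C, D, E, F, G; row i has aⱼ where attribute j ∈ Ri, else bᵢⱼ.
Initial tableau (one row per fragment):
  row 1: a1 b12 b13 b14 b15 a6 b17
  row 2: a1 a2 a3 b24 b25 b26 a7
  row 3: b31 a2 a3 a4 a5 a6 b37
Rows 1 and 3 agree on F; apply F→A and equate their A entries.
Rows 1 and 2 agree on A; apply A→B and equate their B entries.
No row becomes fully distinguished — the join is lossy.

No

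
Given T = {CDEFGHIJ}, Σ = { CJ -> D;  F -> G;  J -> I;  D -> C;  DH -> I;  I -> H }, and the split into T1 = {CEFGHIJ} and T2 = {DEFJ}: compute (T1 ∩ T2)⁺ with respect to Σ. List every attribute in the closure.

T1 ∩ T2 = {EFJ}.
F → G applies, adding G
J → I applies, adding I
I → H applies, adding H
Closure: {EFGHIJ}.

EFGHIJ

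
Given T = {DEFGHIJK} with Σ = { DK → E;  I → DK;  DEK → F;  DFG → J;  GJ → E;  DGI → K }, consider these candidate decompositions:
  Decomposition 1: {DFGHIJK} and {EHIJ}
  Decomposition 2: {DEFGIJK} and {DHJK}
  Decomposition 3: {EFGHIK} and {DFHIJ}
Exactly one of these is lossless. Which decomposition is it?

Decomposition 1

Decomposition 1: common = {HIJ}, closure = {DEFHIJK} → lossless.
Decomposition 2: common = {DJK}, closure = {DEFJK} → lossy.
Decomposition 3: common = {FHI}, closure = {DEFHIK} → lossy.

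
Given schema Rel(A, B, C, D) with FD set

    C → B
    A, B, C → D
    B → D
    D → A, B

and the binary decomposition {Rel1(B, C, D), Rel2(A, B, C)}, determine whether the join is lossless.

Common attributes: Rel1 ∩ Rel2 = {B, C}.
Closure of {B, C}: B → D applies, adding D; D → A, B applies, adding A. So (B, C)⁺ = {A, B, C, D}.
This closure contains every attribute of Rel1, so Rel1 ∩ Rel2 → Rel1. The join is lossless.

Yes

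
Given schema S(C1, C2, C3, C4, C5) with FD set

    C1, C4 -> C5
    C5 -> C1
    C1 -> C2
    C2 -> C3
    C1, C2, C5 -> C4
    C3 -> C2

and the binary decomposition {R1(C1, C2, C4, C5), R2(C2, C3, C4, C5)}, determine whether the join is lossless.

Common attributes: R1 ∩ R2 = {C2, C4, C5}.
Closure of {C2, C4, C5}: C5 → C1 applies, adding C1; C2 → C3 applies, adding C3. So (C2, C4, C5)⁺ = {C1, C2, C3, C4, C5}.
This closure contains every attribute of R1, so R1 ∩ R2 → R1. The join is lossless.

Yes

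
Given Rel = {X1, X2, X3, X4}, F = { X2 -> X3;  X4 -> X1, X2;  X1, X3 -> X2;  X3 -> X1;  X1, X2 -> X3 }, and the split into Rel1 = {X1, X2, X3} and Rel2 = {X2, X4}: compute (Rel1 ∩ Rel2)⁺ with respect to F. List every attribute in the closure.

X1, X2, X3

Rel1 ∩ Rel2 = {X2}.
X2 → X3 applies, adding X3
X3 → X1 applies, adding X1
Closure: {X1, X2, X3}.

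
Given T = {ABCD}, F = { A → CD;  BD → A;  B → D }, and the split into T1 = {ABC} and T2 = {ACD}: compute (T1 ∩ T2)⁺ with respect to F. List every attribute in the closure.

ACD

T1 ∩ T2 = {AC}.
A → CD applies, adding D
Closure: {ACD}.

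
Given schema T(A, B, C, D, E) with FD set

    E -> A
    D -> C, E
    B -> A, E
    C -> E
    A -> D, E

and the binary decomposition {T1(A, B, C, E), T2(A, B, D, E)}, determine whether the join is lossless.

Common attributes: T1 ∩ T2 = {A, B, E}.
Closure of {A, B, E}: A → D, E applies, adding D; D → C, E applies, adding C. So (A, B, E)⁺ = {A, B, C, D, E}.
This closure contains every attribute of T1, so T1 ∩ T2 → T1. The join is lossless.

Yes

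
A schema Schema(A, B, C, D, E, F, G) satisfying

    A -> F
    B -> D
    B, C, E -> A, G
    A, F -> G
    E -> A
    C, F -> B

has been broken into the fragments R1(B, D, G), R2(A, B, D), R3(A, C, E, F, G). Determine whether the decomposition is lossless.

No

Chase test. Columns are A, B, C, D, E, F, G; row i has aⱼ where attribute j ∈ Ri, else bᵢⱼ.
Initial tableau (one row per fragment):
  row 1: b11 a2 b13 a4 b15 b16 a7
  row 2: a1 a2 b23 a4 b25 b26 b27
  row 3: a1 b32 a3 b34 a5 a6 a7
Rows 2 and 3 agree on A; apply A→F and equate their F entries.
Rows 2 and 3 agree on A, F; apply A, F→G and equate their G entries.
No row becomes fully distinguished — the join is lossy.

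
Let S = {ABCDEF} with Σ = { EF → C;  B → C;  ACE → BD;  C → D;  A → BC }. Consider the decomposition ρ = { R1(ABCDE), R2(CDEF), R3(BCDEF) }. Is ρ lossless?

No

Chase test. Columns are ABCDEF; row i has aⱼ where attribute j ∈ Ri, else bᵢⱼ.
Initial tableau (one row per fragment):
  row 1: a1 a2 a3 a4 a5 b16
  row 2: b21 b22 a3 a4 a5 a6
  row 3: b31 a2 a3 a4 a5 a6
No row becomes fully distinguished — the join is lossy.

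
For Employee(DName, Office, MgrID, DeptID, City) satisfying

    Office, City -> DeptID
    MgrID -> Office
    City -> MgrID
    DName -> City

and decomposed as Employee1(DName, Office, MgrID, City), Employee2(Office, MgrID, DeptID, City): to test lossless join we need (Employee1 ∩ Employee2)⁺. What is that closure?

Office, MgrID, DeptID, City

Employee1 ∩ Employee2 = {Office, MgrID, City}.
Office, City → DeptID applies, adding DeptID
Closure: {Office, MgrID, DeptID, City}.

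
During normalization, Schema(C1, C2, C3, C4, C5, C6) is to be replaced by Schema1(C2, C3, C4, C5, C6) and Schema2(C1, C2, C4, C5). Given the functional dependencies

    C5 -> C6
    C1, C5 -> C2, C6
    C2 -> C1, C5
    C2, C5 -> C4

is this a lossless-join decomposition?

Common attributes: Schema1 ∩ Schema2 = {C2, C4, C5}.
Closure of {C2, C4, C5}: C5 → C6 applies, adding C6; C2 → C1, C5 applies, adding C1. So (C2, C4, C5)⁺ = {C1, C2, C4, C5, C6}.
This closure contains every attribute of Schema2, so Schema1 ∩ Schema2 → Schema2. The join is lossless.

Yes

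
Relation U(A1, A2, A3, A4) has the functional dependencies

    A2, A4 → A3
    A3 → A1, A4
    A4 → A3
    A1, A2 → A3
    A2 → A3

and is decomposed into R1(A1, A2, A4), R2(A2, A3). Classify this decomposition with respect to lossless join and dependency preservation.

lossless but not dependency-preserving

Lossless test: (A2)⁺ = {A1, A2, A3, A4}, which contains all of one fragment — lossless.
Dependency preservation: the restricted closure of {A3} across the fragments never reaches {A1, A4}, so A3 → A1, A4 cannot be enforced without a join — not preserved.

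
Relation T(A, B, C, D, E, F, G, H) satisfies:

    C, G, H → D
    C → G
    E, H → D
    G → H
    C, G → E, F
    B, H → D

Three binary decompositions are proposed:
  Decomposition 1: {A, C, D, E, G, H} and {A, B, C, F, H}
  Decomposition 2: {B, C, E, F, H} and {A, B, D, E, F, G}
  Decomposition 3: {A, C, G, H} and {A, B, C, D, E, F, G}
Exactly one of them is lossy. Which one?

Decomposition 1: common = {A, C, H}, closure = {A, C, D, E, F, G, H} → lossless.
Decomposition 2: common = {B, E, F}, closure = {B, E, F} → lossy.
Decomposition 3: common = {A, C, G}, closure = {A, C, D, E, F, G, H} → lossless.

Decomposition 2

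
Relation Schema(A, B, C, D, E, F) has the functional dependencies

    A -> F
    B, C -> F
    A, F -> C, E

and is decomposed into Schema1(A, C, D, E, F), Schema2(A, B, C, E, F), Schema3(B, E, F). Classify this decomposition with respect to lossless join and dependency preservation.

Lossless test (chase): applying each FD to every pair of rows produces no changes in the tableau, so no row becomes fully distinguished — the join is lossy.
Dependency preservation: every FD's attributes lie within a single fragment, so each can be enforced locally — preserved.

lossy but dependency-preserving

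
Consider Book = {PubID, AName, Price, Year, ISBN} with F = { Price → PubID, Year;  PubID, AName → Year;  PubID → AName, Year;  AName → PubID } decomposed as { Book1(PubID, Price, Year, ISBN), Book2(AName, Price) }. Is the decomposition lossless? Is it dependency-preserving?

lossless but not dependency-preserving

Lossless test: (Price)⁺ = {PubID, AName, Price, Year}, which contains all of one fragment — lossless.
Dependency preservation: the restricted closure of {PubID} across the fragments never reaches {AName, Year}, so PubID → AName, Year cannot be enforced without a join — not preserved.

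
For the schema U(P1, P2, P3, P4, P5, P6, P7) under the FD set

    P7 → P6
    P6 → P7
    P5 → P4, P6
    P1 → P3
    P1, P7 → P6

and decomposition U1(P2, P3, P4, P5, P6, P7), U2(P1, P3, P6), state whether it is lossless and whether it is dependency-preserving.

Lossless test: (P3, P6)⁺ = {P3, P6, P7}, which is a superkey of neither fragment — lossy.
Dependency preservation: P1, P7 → P6 is not contained in any single fragment, but the restricted closure of its left-hand side across the fragments still reaches the right-hand side; the remaining FDs each lie inside some fragment. All dependencies are preserved.

lossy but dependency-preserving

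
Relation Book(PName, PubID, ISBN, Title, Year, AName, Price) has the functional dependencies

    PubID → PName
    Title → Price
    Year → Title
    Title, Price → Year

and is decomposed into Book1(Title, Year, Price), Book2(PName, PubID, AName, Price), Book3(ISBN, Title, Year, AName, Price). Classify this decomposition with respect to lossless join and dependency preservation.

lossy but dependency-preserving

Lossless test (chase): applying each FD to every pair of rows produces no changes in the tableau, so no row becomes fully distinguished — the join is lossy.
Dependency preservation: every FD's attributes lie within a single fragment, so each can be enforced locally — preserved.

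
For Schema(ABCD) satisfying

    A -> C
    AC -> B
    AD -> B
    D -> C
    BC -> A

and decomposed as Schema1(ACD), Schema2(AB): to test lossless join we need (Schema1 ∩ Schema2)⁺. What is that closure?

Schema1 ∩ Schema2 = {A}.
A → C applies, adding C
AC → B applies, adding B
Closure: {ABC}.

ABC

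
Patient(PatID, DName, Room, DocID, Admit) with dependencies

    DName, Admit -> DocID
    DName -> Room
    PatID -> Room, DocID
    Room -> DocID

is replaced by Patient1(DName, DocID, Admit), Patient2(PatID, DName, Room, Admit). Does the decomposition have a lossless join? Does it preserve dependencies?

Lossless test: (DName, Admit)⁺ = {DName, Room, DocID, Admit}, which contains all of one fragment — lossless.
Dependency preservation: the restricted closure of {PatID} across the fragments never reaches {Room, DocID}, so PatID → Room, DocID cannot be enforced without a join — not preserved.

lossless but not dependency-preserving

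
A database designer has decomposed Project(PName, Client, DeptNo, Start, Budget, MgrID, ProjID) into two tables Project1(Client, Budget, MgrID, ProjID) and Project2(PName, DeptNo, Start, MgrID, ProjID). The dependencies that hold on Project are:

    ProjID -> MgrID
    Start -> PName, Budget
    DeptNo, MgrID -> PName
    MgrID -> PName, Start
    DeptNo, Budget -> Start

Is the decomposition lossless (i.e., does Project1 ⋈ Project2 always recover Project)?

Common attributes: Project1 ∩ Project2 = {MgrID, ProjID}.
Closure of {MgrID, ProjID}: MgrID → PName, Start applies, adding PName, Start; Start → PName, Budget applies, adding Budget. So (MgrID, ProjID)⁺ = {PName, Start, Budget, MgrID, ProjID}.
The closure contains neither all of Project1 = {Client, Budget, MgrID, ProjID} nor all of Project2 = {PName, DeptNo, Start, MgrID, ProjID}, so the common attributes are not a superkey of either fragment. The join is lossy.

No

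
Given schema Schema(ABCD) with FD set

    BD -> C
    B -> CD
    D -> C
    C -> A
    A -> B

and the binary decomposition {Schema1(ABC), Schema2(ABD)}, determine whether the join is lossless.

Yes

Common attributes: Schema1 ∩ Schema2 = {AB}.
Closure of {AB}: B → CD applies, adding CD. So (AB)⁺ = {ABCD}.
This closure contains every attribute of Schema1, so Schema1 ∩ Schema2 → Schema1. The join is lossless.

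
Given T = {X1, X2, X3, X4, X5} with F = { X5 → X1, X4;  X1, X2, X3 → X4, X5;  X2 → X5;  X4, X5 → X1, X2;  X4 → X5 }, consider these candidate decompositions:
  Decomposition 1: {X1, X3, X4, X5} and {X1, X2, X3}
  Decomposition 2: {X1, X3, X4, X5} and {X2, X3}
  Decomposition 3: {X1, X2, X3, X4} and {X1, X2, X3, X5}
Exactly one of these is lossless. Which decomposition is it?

Decomposition 1: common = {X1, X3}, closure = {X1, X3} → lossy.
Decomposition 2: common = {X3}, closure = {X3} → lossy.
Decomposition 3: common = {X1, X2, X3}, closure = {X1, X2, X3, X4, X5} → lossless.

Decomposition 3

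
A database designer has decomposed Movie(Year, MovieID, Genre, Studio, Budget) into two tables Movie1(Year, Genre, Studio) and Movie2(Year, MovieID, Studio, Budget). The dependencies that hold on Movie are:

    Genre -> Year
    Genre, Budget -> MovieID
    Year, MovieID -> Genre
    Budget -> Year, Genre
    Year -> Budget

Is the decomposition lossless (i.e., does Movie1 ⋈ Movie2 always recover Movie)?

Common attributes: Movie1 ∩ Movie2 = {Year, Studio}.
Closure of {Year, Studio}: Year → Budget applies, adding Budget; Budget → Year, Genre applies, adding Genre; Genre, Budget → MovieID applies, adding MovieID. So (Year, Studio)⁺ = {Year, MovieID, Genre, Studio, Budget}.
This closure contains every attribute of Movie1, so Movie1 ∩ Movie2 → Movie1. The join is lossless.

Yes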